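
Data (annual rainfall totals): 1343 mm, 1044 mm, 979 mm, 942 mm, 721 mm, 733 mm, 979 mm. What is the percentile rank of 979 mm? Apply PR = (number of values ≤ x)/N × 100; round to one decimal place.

N = 7.
Strictly below 979: 3. Equal to 979: 2.
PR = 5/7 × 100 = 71.4

71.4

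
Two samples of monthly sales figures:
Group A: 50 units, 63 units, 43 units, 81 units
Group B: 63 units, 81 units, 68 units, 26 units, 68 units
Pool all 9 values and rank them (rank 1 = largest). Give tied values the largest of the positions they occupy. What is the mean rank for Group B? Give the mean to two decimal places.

5.00

Sorted (descending): 81, 81, 68, 68, 63, 63, 50, 43, 26
The 2 values of 81 occupy positions 1–2 → each gets rank 2.
The 2 values of 68 occupy positions 3–4 → each gets rank 4.
The 2 values of 63 occupy positions 5–6 → each gets rank 6.
Group B values → pooled ranks: 63→6, 81→2, 68→4, 26→9, 68→4
Mean rank = (6 + 2 + 4 + 9 + 4) / 5 = 5.00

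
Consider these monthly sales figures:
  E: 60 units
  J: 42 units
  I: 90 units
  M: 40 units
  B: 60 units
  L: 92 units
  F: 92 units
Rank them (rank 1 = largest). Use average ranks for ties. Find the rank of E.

4.5

Sorted (descending): 92, 92, 90, 60, 60, 42, 40
The 2 values of 92 occupy positions 1–2 → average rank (1+2)/2 = 1.5.
The 2 values of 60 occupy positions 4–5 → average rank (4+5)/2 = 4.5.
E has value 60 units → rank 4.5.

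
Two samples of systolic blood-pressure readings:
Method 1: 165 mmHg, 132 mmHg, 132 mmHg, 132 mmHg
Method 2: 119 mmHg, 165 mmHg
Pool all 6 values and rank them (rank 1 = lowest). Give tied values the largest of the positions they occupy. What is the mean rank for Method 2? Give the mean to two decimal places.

Sorted (ascending): 119, 132, 132, 132, 165, 165
The 3 values of 132 occupy positions 2–4 → each gets rank 4.
The 2 values of 165 occupy positions 5–6 → each gets rank 6.
Method 2 values → pooled ranks: 119→1, 165→6
Mean rank = (1 + 6) / 2 = 3.50

3.50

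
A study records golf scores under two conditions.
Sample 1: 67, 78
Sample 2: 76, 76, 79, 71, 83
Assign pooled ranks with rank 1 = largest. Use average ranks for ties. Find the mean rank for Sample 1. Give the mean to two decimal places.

5.00

Sorted (descending): 83, 79, 78, 76, 76, 71, 67
The 2 values of 76 occupy positions 4–5 → average rank (4+5)/2 = 4.5.
Sample 1 values → pooled ranks: 67→7, 78→3
Mean rank = (7 + 3) / 2 = 5.00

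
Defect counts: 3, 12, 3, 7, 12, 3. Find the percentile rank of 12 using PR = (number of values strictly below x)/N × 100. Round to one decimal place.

66.7

N = 6.
Strictly below 12: 4. Equal to 12: 2.
PR = 4/6 × 100 = 66.7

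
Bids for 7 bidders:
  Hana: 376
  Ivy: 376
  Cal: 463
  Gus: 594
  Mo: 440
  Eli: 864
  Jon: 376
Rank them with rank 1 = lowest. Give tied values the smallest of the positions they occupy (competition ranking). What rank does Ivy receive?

1

Sorted (ascending): 376, 376, 376, 440, 463, 594, 864
The 3 values of 376 occupy positions 1–3 → each gets rank 1.
Ivy has value 376 → rank 1.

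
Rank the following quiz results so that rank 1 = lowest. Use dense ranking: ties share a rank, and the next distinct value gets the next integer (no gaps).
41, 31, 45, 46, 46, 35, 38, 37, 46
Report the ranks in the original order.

5, 1, 6, 7, 7, 2, 4, 3, 7

Sorted (ascending): 31, 35, 37, 38, 41, 45, 46, 46, 46
The 3 values of 46 share dense rank 7.
Remaining distinct values take the next consecutive integers.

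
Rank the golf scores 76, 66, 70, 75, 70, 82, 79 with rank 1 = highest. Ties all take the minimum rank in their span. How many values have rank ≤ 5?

6

Sorted (descending): 82, 79, 76, 75, 70, 70, 66
The 2 values of 70 occupy positions 5–6 → each gets rank 5.
Ranks ≤ 5: {1, 2, 3, 4, 5, 5} → 6 values.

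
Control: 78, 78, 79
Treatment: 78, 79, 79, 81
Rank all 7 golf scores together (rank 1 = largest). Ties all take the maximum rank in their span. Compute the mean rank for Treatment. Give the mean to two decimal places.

4.00

Sorted (descending): 81, 79, 79, 79, 78, 78, 78
The 3 values of 79 occupy positions 2–4 → each gets rank 4.
The 3 values of 78 occupy positions 5–7 → each gets rank 7.
Treatment values → pooled ranks: 78→7, 79→4, 79→4, 81→1
Mean rank = (7 + 4 + 4 + 1) / 4 = 4.00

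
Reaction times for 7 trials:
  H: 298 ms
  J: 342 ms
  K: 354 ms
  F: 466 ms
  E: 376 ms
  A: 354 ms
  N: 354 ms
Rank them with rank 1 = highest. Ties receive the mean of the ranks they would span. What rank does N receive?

Sorted (descending): 466, 376, 354, 354, 354, 342, 298
The 3 values of 354 occupy positions 3–5 → average rank 4.
N has value 354 ms → rank 4.

4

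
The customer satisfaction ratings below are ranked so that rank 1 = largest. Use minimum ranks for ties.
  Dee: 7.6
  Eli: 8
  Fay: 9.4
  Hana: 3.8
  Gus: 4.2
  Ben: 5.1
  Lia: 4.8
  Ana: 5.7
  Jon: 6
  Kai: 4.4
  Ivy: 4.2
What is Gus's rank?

Sorted (descending): 9.4, 8, 7.6, 6, 5.7, 5.1, 4.8, 4.4, 4.2, 4.2, 3.8
The 2 values of 4.2 occupy positions 9–10 → each gets rank 9.
Gus has value 4.2 → rank 9.

9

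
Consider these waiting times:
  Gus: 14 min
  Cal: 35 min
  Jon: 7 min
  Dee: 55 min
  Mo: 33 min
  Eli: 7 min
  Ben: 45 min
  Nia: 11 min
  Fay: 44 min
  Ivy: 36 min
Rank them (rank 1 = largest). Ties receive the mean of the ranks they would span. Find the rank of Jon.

9.5

Sorted (descending): 55, 45, 44, 36, 35, 33, 14, 11, 7, 7
The 2 values of 7 occupy positions 9–10 → average rank (9+10)/2 = 9.5.
Jon has value 7 min → rank 9.5.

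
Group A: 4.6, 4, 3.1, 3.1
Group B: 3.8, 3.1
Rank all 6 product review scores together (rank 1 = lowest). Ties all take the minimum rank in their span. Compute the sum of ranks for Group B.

5

Sorted (ascending): 3.1, 3.1, 3.1, 3.8, 4, 4.6
The 3 values of 3.1 occupy positions 1–3 → each gets rank 1.
Group B values → pooled ranks: 3.8→4, 3.1→1
Rank sum = 4 + 1 = 5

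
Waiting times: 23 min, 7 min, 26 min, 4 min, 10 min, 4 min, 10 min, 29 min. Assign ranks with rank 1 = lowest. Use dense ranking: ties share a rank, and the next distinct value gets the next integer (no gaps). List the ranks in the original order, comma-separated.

Sorted (ascending): 4, 4, 7, 10, 10, 23, 26, 29
The 2 values of 4 share dense rank 1.
The 2 values of 10 share dense rank 3.
Remaining distinct values take the next consecutive integers.

4, 2, 5, 1, 3, 1, 3, 6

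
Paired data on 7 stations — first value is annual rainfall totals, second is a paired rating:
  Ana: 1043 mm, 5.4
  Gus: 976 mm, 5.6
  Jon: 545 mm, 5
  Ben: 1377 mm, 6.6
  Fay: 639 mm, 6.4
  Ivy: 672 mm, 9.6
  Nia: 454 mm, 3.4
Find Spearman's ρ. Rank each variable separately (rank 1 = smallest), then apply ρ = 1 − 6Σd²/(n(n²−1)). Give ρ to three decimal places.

0.571

Ranks of variable 1: 6, 5, 2, 7, 3, 4, 1
Ranks of variable 2: 3, 4, 2, 6, 5, 7, 1
d = r₁ − r₂: 3, 1, 0, 1, -2, -3, 0
d²: 9, 1, 0, 1, 4, 9, 0; Σd² = 24
ρ = 1 − 6·24/(7·48) = 1 − 144/336 = 0.571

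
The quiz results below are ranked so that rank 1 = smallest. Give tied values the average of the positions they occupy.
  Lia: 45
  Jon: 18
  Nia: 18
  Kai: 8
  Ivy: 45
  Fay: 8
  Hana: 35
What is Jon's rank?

3.5

Sorted (ascending): 8, 8, 18, 18, 35, 45, 45
The 2 values of 8 occupy positions 1–2 → average rank (1+2)/2 = 1.5.
The 2 values of 18 occupy positions 3–4 → average rank (3+4)/2 = 3.5.
The 2 values of 45 occupy positions 6–7 → average rank (6+7)/2 = 6.5.
Jon has value 18 → rank 3.5.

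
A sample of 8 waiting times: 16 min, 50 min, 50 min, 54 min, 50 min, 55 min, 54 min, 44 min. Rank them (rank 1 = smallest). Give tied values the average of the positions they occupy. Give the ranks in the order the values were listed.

1, 4, 4, 6.5, 4, 8, 6.5, 2

Sorted (ascending): 16, 44, 50, 50, 50, 54, 54, 55
The 3 values of 50 occupy positions 3–5 → average rank 4.
The 2 values of 54 occupy positions 6–7 → average rank (6+7)/2 = 6.5.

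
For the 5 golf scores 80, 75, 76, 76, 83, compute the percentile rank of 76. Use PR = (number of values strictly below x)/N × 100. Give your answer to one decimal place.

20.0

N = 5.
Strictly below 76: 1. Equal to 76: 2.
PR = 1/5 × 100 = 20.0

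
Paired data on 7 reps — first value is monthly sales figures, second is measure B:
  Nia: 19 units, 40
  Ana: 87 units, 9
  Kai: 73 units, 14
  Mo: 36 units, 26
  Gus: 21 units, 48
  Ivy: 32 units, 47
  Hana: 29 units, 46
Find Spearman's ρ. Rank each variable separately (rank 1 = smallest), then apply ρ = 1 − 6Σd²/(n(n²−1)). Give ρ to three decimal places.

-0.750

Ranks of variable 1: 1, 7, 6, 5, 2, 4, 3
Ranks of variable 2: 4, 1, 2, 3, 7, 6, 5
d = r₁ − r₂: -3, 6, 4, 2, -5, -2, -2
d²: 9, 36, 16, 4, 25, 4, 4; Σd² = 98
ρ = 1 − 6·98/(7·48) = 1 − 588/336 = -0.750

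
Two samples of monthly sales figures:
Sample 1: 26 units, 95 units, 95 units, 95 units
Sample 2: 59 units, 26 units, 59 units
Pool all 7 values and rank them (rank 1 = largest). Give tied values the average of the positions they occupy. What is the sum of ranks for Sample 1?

12.5

Sorted (descending): 95, 95, 95, 59, 59, 26, 26
The 3 values of 95 occupy positions 1–3 → average rank 2.
The 2 values of 59 occupy positions 4–5 → average rank (4+5)/2 = 4.5.
The 2 values of 26 occupy positions 6–7 → average rank (6+7)/2 = 6.5.
Sample 1 values → pooled ranks: 26→6.5, 95→2, 95→2, 95→2
Rank sum = 6.5 + 2 + 2 + 2 = 12.5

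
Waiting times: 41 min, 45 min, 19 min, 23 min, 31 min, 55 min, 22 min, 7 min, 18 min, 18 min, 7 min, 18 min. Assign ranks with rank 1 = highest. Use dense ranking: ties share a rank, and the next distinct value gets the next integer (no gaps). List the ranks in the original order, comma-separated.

Sorted (descending): 55, 45, 41, 31, 23, 22, 19, 18, 18, 18, 7, 7
The 3 values of 18 share dense rank 8.
The 2 values of 7 share dense rank 9.
Remaining distinct values take the next consecutive integers.

3, 2, 7, 5, 4, 1, 6, 9, 8, 8, 9, 8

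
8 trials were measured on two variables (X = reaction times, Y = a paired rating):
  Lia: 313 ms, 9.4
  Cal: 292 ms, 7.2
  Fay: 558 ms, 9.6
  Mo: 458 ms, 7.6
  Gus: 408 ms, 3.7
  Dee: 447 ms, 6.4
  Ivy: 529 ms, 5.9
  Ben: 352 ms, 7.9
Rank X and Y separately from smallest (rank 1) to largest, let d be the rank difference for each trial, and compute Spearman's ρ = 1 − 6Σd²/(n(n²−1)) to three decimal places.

0.024

Ranks of variable 1: 2, 1, 8, 6, 4, 5, 7, 3
Ranks of variable 2: 7, 4, 8, 5, 1, 3, 2, 6
d = r₁ − r₂: -5, -3, 0, 1, 3, 2, 5, -3
d²: 25, 9, 0, 1, 9, 4, 25, 9; Σd² = 82
ρ = 1 − 6·82/(8·63) = 1 − 492/504 = 0.024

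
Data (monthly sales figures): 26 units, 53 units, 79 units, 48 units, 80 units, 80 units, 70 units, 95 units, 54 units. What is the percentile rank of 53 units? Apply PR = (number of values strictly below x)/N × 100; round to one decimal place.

N = 9.
Strictly below 53: 2. Equal to 53: 1.
PR = 2/9 × 100 = 22.2

22.2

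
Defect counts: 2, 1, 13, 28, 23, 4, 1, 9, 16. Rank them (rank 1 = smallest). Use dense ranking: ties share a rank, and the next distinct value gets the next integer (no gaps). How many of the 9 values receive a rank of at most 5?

Sorted (ascending): 1, 1, 2, 4, 9, 13, 16, 23, 28
The 2 values of 1 share dense rank 1.
Remaining distinct values take the next consecutive integers.
Ranks ≤ 5: {1, 1, 2, 3, 4, 5} → 6 values.

6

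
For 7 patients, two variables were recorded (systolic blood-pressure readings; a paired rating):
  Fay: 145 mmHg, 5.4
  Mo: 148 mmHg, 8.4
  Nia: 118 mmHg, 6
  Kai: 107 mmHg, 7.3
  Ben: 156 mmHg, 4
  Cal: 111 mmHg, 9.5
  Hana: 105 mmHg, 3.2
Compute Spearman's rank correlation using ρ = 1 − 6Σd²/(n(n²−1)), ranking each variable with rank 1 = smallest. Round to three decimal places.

Ranks of variable 1: 5, 6, 4, 2, 7, 3, 1
Ranks of variable 2: 3, 6, 4, 5, 2, 7, 1
d = r₁ − r₂: 2, 0, 0, -3, 5, -4, 0
d²: 4, 0, 0, 9, 25, 16, 0; Σd² = 54
ρ = 1 − 6·54/(7·48) = 1 − 324/336 = 0.036

0.036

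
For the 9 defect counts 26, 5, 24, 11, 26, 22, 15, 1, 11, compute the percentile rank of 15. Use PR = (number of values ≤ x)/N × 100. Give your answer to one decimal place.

N = 9.
Strictly below 15: 4. Equal to 15: 1.
PR = 5/9 × 100 = 55.6

55.6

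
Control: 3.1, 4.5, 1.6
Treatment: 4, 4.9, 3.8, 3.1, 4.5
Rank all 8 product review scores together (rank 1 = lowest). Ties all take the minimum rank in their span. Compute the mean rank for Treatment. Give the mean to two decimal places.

Sorted (ascending): 1.6, 3.1, 3.1, 3.8, 4, 4.5, 4.5, 4.9
The 2 values of 3.1 occupy positions 2–3 → each gets rank 2.
The 2 values of 4.5 occupy positions 6–7 → each gets rank 6.
Treatment values → pooled ranks: 4→5, 4.9→8, 3.8→4, 3.1→2, 4.5→6
Mean rank = (5 + 8 + 4 + 2 + 6) / 5 = 5.00

5.00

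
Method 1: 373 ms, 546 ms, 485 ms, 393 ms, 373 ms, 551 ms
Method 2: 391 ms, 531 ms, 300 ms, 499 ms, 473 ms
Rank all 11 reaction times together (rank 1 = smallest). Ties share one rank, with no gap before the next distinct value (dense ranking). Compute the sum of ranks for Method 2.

24

Sorted (ascending): 300, 373, 373, 391, 393, 473, 485, 499, 531, 546, 551
The 2 values of 373 share dense rank 2.
Remaining distinct values take the next consecutive integers.
Method 2 values → pooled ranks: 391→3, 531→8, 300→1, 499→7, 473→5
Rank sum = 3 + 8 + 1 + 7 + 5 = 24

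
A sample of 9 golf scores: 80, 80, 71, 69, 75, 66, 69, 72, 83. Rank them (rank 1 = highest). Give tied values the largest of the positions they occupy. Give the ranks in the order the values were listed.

Sorted (descending): 83, 80, 80, 75, 72, 71, 69, 69, 66
The 2 values of 80 occupy positions 2–3 → each gets rank 3.
The 2 values of 69 occupy positions 7–8 → each gets rank 8.

3, 3, 6, 8, 4, 9, 8, 5, 1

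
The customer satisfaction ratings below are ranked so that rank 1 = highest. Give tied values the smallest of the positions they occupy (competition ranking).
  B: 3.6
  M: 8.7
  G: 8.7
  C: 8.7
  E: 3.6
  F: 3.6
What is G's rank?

1

Sorted (descending): 8.7, 8.7, 8.7, 3.6, 3.6, 3.6
The 3 values of 8.7 occupy positions 1–3 → each gets rank 1.
The 3 values of 3.6 occupy positions 4–6 → each gets rank 4.
G has value 8.7 → rank 1.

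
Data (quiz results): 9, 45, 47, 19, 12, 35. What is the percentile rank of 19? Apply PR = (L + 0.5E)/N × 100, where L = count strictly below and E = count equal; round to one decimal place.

N = 6.
Strictly below 19: 2. Equal to 19: 1.
PR = (2 + 0.5·1)/6 × 100 = 41.7

41.7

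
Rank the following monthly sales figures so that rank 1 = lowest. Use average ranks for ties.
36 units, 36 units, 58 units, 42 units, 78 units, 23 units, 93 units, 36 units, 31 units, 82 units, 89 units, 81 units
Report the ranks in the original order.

4, 4, 7, 6, 8, 1, 12, 4, 2, 10, 11, 9

Sorted (ascending): 23, 31, 36, 36, 36, 42, 58, 78, 81, 82, 89, 93
The 3 values of 36 occupy positions 3–5 → average rank 4.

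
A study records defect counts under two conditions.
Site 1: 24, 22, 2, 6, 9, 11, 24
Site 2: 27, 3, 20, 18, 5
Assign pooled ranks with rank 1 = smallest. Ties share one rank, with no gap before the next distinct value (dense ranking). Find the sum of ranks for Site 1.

45

Sorted (ascending): 2, 3, 5, 6, 9, 11, 18, 20, 22, 24, 24, 27
The 2 values of 24 share dense rank 10.
Remaining distinct values take the next consecutive integers.
Site 1 values → pooled ranks: 24→10, 22→9, 2→1, 6→4, 9→5, 11→6, 24→10
Rank sum = 10 + 9 + 1 + 4 + 5 + 6 + 10 = 45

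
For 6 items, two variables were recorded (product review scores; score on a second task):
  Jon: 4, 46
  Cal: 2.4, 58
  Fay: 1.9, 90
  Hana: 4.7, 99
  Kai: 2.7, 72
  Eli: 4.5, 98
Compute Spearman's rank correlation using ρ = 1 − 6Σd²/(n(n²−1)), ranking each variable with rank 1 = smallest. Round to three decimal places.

0.486

Ranks of variable 1: 4, 2, 1, 6, 3, 5
Ranks of variable 2: 1, 2, 4, 6, 3, 5
d = r₁ − r₂: 3, 0, -3, 0, 0, 0
d²: 9, 0, 9, 0, 0, 0; Σd² = 18
ρ = 1 − 6·18/(6·35) = 1 − 108/210 = 0.486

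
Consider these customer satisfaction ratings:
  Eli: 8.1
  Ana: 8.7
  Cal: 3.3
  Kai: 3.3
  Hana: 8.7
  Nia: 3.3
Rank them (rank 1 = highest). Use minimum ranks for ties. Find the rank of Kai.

4

Sorted (descending): 8.7, 8.7, 8.1, 3.3, 3.3, 3.3
The 2 values of 8.7 occupy positions 1–2 → each gets rank 1.
The 3 values of 3.3 occupy positions 4–6 → each gets rank 4.
Kai has value 3.3 → rank 4.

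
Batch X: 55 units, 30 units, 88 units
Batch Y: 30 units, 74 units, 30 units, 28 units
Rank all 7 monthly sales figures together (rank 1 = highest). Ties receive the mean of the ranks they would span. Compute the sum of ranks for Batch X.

Sorted (descending): 88, 74, 55, 30, 30, 30, 28
The 3 values of 30 occupy positions 4–6 → average rank 5.
Batch X values → pooled ranks: 55→3, 30→5, 88→1
Rank sum = 3 + 5 + 1 = 9

9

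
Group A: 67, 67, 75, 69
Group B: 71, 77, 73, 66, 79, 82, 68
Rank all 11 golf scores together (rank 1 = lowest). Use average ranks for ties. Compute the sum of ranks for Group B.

48

Sorted (ascending): 66, 67, 67, 68, 69, 71, 73, 75, 77, 79, 82
The 2 values of 67 occupy positions 2–3 → average rank (2+3)/2 = 2.5.
Group B values → pooled ranks: 71→6, 77→9, 73→7, 66→1, 79→10, 82→11, 68→4
Rank sum = 6 + 9 + 7 + 1 + 10 + 11 + 4 = 48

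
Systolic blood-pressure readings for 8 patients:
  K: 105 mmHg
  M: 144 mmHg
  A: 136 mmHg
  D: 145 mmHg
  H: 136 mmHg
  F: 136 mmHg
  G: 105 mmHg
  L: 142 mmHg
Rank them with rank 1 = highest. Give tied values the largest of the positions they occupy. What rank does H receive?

6

Sorted (descending): 145, 144, 142, 136, 136, 136, 105, 105
The 3 values of 136 occupy positions 4–6 → each gets rank 6.
The 2 values of 105 occupy positions 7–8 → each gets rank 8.
H has value 136 mmHg → rank 6.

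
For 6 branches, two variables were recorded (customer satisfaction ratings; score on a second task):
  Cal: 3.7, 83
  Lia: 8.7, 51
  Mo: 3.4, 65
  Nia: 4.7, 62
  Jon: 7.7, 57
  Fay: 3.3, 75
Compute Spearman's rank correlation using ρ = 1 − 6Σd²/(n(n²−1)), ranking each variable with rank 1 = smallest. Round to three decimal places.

Ranks of variable 1: 3, 6, 2, 4, 5, 1
Ranks of variable 2: 6, 1, 4, 3, 2, 5
d = r₁ − r₂: -3, 5, -2, 1, 3, -4
d²: 9, 25, 4, 1, 9, 16; Σd² = 64
ρ = 1 − 6·64/(6·35) = 1 − 384/210 = -0.829

-0.829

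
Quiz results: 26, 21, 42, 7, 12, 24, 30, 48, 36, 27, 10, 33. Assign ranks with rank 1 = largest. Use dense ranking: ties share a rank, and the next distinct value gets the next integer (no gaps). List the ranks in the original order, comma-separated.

7, 9, 2, 12, 10, 8, 5, 1, 3, 6, 11, 4

Sorted (descending): 48, 42, 36, 33, 30, 27, 26, 24, 21, 12, 10, 7
No ties — each value takes its position as its rank.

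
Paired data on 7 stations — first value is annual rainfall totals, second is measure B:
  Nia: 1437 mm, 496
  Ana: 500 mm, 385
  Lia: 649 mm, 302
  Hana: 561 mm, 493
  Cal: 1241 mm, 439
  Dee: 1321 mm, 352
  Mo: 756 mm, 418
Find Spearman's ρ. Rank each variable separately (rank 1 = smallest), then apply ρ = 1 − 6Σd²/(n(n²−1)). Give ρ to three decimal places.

Ranks of variable 1: 7, 1, 3, 2, 5, 6, 4
Ranks of variable 2: 7, 3, 1, 6, 5, 2, 4
d = r₁ − r₂: 0, -2, 2, -4, 0, 4, 0
d²: 0, 4, 4, 16, 0, 16, 0; Σd² = 40
ρ = 1 − 6·40/(7·48) = 1 − 240/336 = 0.286

0.286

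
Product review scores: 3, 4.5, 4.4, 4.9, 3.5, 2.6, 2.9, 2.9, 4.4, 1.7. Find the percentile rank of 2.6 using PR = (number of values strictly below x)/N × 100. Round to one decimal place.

N = 10.
Strictly below 2.6: 1. Equal to 2.6: 1.
PR = 1/10 × 100 = 10.0

10.0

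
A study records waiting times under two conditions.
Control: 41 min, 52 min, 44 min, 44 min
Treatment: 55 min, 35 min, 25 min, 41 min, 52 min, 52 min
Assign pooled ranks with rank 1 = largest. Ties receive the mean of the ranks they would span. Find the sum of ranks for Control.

21.5

Sorted (descending): 55, 52, 52, 52, 44, 44, 41, 41, 35, 25
The 3 values of 52 occupy positions 2–4 → average rank 3.
The 2 values of 44 occupy positions 5–6 → average rank (5+6)/2 = 5.5.
The 2 values of 41 occupy positions 7–8 → average rank (7+8)/2 = 7.5.
Control values → pooled ranks: 41→7.5, 52→3, 44→5.5, 44→5.5
Rank sum = 7.5 + 3 + 5.5 + 5.5 = 21.5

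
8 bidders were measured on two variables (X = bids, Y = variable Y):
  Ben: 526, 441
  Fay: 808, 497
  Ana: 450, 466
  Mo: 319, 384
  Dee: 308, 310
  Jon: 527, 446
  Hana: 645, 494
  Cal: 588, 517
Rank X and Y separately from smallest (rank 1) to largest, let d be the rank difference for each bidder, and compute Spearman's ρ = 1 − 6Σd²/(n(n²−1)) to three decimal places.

Ranks of variable 1: 4, 8, 3, 2, 1, 5, 7, 6
Ranks of variable 2: 3, 7, 5, 2, 1, 4, 6, 8
d = r₁ − r₂: 1, 1, -2, 0, 0, 1, 1, -2
d²: 1, 1, 4, 0, 0, 1, 1, 4; Σd² = 12
ρ = 1 − 6·12/(8·63) = 1 − 72/504 = 0.857

0.857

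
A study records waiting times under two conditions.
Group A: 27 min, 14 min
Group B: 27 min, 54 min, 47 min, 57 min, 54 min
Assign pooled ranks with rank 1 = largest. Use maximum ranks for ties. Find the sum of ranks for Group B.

Sorted (descending): 57, 54, 54, 47, 27, 27, 14
The 2 values of 54 occupy positions 2–3 → each gets rank 3.
The 2 values of 27 occupy positions 5–6 → each gets rank 6.
Group B values → pooled ranks: 27→6, 54→3, 47→4, 57→1, 54→3
Rank sum = 6 + 3 + 4 + 1 + 3 = 17

17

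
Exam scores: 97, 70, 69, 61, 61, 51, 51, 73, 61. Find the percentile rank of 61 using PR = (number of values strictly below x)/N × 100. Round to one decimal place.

N = 9.
Strictly below 61: 2. Equal to 61: 3.
PR = 2/9 × 100 = 22.2

22.2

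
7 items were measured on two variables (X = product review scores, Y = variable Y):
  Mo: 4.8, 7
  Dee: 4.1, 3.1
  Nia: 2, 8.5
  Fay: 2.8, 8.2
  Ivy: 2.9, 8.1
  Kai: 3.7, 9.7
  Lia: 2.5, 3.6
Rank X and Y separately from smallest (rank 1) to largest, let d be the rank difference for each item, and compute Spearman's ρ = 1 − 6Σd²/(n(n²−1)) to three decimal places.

-0.321

Ranks of variable 1: 7, 6, 1, 3, 4, 5, 2
Ranks of variable 2: 3, 1, 6, 5, 4, 7, 2
d = r₁ − r₂: 4, 5, -5, -2, 0, -2, 0
d²: 16, 25, 25, 4, 0, 4, 0; Σd² = 74
ρ = 1 − 6·74/(7·48) = 1 − 444/336 = -0.321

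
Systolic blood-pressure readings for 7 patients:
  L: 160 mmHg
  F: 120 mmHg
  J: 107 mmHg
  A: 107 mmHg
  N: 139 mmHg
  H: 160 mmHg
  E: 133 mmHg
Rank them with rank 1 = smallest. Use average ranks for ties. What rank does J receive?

Sorted (ascending): 107, 107, 120, 133, 139, 160, 160
The 2 values of 107 occupy positions 1–2 → average rank (1+2)/2 = 1.5.
The 2 values of 160 occupy positions 6–7 → average rank (6+7)/2 = 6.5.
J has value 107 mmHg → rank 1.5.

1.5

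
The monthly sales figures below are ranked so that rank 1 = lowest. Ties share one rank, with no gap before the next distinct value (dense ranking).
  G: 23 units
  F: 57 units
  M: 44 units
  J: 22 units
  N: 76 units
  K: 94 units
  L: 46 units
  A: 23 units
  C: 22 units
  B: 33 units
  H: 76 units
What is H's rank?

7

Sorted (ascending): 22, 22, 23, 23, 33, 44, 46, 57, 76, 76, 94
The 2 values of 22 share dense rank 1.
The 2 values of 23 share dense rank 2.
The 2 values of 76 share dense rank 7.
Remaining distinct values take the next consecutive integers.
H has value 76 units → rank 7.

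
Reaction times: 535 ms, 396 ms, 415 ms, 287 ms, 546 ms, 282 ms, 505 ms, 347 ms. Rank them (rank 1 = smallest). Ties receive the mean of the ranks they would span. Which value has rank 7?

Sorted (ascending): 282, 287, 347, 396, 415, 505, 535, 546
No ties — each value takes its position as its rank.
Rank 7 → value 535.

535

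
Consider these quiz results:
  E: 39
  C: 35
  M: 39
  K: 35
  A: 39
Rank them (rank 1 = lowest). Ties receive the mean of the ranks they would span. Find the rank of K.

1.5

Sorted (ascending): 35, 35, 39, 39, 39
The 2 values of 35 occupy positions 1–2 → average rank (1+2)/2 = 1.5.
The 3 values of 39 occupy positions 3–5 → average rank 4.
K has value 35 → rank 1.5.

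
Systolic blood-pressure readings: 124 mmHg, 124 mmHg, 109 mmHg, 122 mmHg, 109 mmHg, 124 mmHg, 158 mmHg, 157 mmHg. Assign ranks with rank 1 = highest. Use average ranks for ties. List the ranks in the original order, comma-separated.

Sorted (descending): 158, 157, 124, 124, 124, 122, 109, 109
The 3 values of 124 occupy positions 3–5 → average rank 4.
The 2 values of 109 occupy positions 7–8 → average rank (7+8)/2 = 7.5.

4, 4, 7.5, 6, 7.5, 4, 1, 2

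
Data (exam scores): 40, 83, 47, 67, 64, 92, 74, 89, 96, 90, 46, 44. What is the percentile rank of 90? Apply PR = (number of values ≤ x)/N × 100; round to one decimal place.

83.3

N = 12.
Strictly below 90: 9. Equal to 90: 1.
PR = 10/12 × 100 = 83.3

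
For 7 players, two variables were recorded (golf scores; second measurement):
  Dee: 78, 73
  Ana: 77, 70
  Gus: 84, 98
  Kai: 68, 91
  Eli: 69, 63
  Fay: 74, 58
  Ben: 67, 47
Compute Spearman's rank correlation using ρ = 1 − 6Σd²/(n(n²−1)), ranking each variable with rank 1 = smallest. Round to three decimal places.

0.607

Ranks of variable 1: 6, 5, 7, 2, 3, 4, 1
Ranks of variable 2: 5, 4, 7, 6, 3, 2, 1
d = r₁ − r₂: 1, 1, 0, -4, 0, 2, 0
d²: 1, 1, 0, 16, 0, 4, 0; Σd² = 22
ρ = 1 − 6·22/(7·48) = 1 − 132/336 = 0.607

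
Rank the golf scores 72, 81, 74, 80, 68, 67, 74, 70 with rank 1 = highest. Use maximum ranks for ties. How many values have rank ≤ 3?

Sorted (descending): 81, 80, 74, 74, 72, 70, 68, 67
The 2 values of 74 occupy positions 3–4 → each gets rank 4.
Ranks ≤ 3: {1, 2} → 2 values.

2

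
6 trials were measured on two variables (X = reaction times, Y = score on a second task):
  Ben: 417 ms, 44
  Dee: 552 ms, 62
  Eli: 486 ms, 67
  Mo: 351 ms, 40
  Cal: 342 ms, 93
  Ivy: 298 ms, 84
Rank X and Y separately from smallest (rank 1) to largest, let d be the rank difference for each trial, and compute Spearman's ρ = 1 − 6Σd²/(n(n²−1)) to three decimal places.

-0.429

Ranks of variable 1: 4, 6, 5, 3, 2, 1
Ranks of variable 2: 2, 3, 4, 1, 6, 5
d = r₁ − r₂: 2, 3, 1, 2, -4, -4
d²: 4, 9, 1, 4, 16, 16; Σd² = 50
ρ = 1 − 6·50/(6·35) = 1 − 300/210 = -0.429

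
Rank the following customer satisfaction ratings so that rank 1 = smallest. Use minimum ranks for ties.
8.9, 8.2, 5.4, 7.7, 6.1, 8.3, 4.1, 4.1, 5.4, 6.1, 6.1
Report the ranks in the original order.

Sorted (ascending): 4.1, 4.1, 5.4, 5.4, 6.1, 6.1, 6.1, 7.7, 8.2, 8.3, 8.9
The 2 values of 4.1 occupy positions 1–2 → each gets rank 1.
The 2 values of 5.4 occupy positions 3–4 → each gets rank 3.
The 3 values of 6.1 occupy positions 5–7 → each gets rank 5.

11, 9, 3, 8, 5, 10, 1, 1, 3, 5, 5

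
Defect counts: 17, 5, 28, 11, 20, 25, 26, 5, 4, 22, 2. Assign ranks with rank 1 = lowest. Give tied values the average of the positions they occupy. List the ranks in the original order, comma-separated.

Sorted (ascending): 2, 4, 5, 5, 11, 17, 20, 22, 25, 26, 28
The 2 values of 5 occupy positions 3–4 → average rank (3+4)/2 = 3.5.

6, 3.5, 11, 5, 7, 9, 10, 3.5, 2, 8, 1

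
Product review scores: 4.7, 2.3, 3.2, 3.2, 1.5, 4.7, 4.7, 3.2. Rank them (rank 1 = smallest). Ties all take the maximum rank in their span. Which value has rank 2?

2.3

Sorted (ascending): 1.5, 2.3, 3.2, 3.2, 3.2, 4.7, 4.7, 4.7
The 3 values of 3.2 occupy positions 3–5 → each gets rank 5.
The 3 values of 4.7 occupy positions 6–8 → each gets rank 8.
Rank 2 → value 2.3.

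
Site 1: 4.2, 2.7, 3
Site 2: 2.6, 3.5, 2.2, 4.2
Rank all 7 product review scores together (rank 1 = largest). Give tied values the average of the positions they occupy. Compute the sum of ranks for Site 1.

10.5

Sorted (descending): 4.2, 4.2, 3.5, 3, 2.7, 2.6, 2.2
The 2 values of 4.2 occupy positions 1–2 → average rank (1+2)/2 = 1.5.
Site 1 values → pooled ranks: 4.2→1.5, 2.7→5, 3→4
Rank sum = 1.5 + 5 + 4 = 10.5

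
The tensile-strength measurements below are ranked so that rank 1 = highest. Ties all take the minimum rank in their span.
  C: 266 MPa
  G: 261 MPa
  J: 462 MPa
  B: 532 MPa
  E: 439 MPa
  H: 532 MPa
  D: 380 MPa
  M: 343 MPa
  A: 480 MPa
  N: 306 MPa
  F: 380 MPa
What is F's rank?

6

Sorted (descending): 532, 532, 480, 462, 439, 380, 380, 343, 306, 266, 261
The 2 values of 532 occupy positions 1–2 → each gets rank 1.
The 2 values of 380 occupy positions 6–7 → each gets rank 6.
F has value 380 MPa → rank 6.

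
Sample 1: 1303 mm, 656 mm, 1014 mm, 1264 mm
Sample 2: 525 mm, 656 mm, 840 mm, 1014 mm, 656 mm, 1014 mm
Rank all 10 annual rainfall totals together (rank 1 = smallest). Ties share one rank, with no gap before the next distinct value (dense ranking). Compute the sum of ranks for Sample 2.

16

Sorted (ascending): 525, 656, 656, 656, 840, 1014, 1014, 1014, 1264, 1303
The 3 values of 656 share dense rank 2.
The 3 values of 1014 share dense rank 4.
Remaining distinct values take the next consecutive integers.
Sample 2 values → pooled ranks: 525→1, 656→2, 840→3, 1014→4, 656→2, 1014→4
Rank sum = 1 + 2 + 3 + 4 + 2 + 4 = 16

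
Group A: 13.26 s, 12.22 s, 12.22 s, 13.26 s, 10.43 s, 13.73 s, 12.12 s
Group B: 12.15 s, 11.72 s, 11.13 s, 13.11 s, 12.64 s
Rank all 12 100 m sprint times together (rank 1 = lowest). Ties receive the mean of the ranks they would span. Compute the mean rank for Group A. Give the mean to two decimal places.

7.29

Sorted (ascending): 10.43, 11.13, 11.72, 12.12, 12.15, 12.22, 12.22, 12.64, 13.11, 13.26, 13.26, 13.73
The 2 values of 12.22 occupy positions 6–7 → average rank (6+7)/2 = 6.5.
The 2 values of 13.26 occupy positions 10–11 → average rank (10+11)/2 = 10.5.
Group A values → pooled ranks: 13.26→10.5, 12.22→6.5, 12.22→6.5, 13.26→10.5, 10.43→1, 13.73→12, 12.12→4
Mean rank = (10.5 + 6.5 + 6.5 + 10.5 + 1 + 12 + 4) / 7 = 7.29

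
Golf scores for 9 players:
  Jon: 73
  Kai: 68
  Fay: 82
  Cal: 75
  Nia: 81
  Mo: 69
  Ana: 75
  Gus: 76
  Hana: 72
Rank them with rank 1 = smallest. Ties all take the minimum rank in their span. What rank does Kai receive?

Sorted (ascending): 68, 69, 72, 73, 75, 75, 76, 81, 82
The 2 values of 75 occupy positions 5–6 → each gets rank 5.
Kai has value 68 → rank 1.

1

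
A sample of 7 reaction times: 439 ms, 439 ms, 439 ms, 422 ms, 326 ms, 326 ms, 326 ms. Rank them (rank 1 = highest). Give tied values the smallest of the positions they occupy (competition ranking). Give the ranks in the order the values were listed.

1, 1, 1, 4, 5, 5, 5

Sorted (descending): 439, 439, 439, 422, 326, 326, 326
The 3 values of 439 occupy positions 1–3 → each gets rank 1.
The 3 values of 326 occupy positions 5–7 → each gets rank 5.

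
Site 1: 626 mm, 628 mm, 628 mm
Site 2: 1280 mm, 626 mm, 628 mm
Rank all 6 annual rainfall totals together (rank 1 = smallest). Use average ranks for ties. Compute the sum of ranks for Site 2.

Sorted (ascending): 626, 626, 628, 628, 628, 1280
The 2 values of 626 occupy positions 1–2 → average rank (1+2)/2 = 1.5.
The 3 values of 628 occupy positions 3–5 → average rank 4.
Site 2 values → pooled ranks: 1280→6, 626→1.5, 628→4
Rank sum = 6 + 1.5 + 4 = 11.5

11.5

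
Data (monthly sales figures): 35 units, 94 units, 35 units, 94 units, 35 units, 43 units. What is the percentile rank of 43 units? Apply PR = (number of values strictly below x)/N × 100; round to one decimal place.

N = 6.
Strictly below 43: 3. Equal to 43: 1.
PR = 3/6 × 100 = 50.0

50.0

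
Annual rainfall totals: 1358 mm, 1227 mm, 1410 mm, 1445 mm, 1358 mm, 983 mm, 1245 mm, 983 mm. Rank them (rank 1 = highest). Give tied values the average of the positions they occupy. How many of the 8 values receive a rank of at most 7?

6

Sorted (descending): 1445, 1410, 1358, 1358, 1245, 1227, 983, 983
The 2 values of 1358 occupy positions 3–4 → average rank (3+4)/2 = 3.5.
The 2 values of 983 occupy positions 7–8 → average rank (7+8)/2 = 7.5.
Ranks ≤ 7: {1, 2, 3.5, 3.5, 5, 6} → 6 values.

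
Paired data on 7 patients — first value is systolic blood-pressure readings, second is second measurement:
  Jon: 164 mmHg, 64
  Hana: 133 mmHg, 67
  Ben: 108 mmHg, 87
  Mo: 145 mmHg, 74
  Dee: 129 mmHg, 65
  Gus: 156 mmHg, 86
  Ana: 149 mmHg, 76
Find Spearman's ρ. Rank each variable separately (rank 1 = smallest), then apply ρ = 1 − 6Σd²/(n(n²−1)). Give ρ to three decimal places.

Ranks of variable 1: 7, 3, 1, 4, 2, 6, 5
Ranks of variable 2: 1, 3, 7, 4, 2, 6, 5
d = r₁ − r₂: 6, 0, -6, 0, 0, 0, 0
d²: 36, 0, 36, 0, 0, 0, 0; Σd² = 72
ρ = 1 − 6·72/(7·48) = 1 − 432/336 = -0.286

-0.286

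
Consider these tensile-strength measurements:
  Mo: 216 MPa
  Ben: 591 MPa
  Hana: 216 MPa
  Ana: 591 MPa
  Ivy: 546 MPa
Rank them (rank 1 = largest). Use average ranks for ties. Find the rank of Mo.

4.5

Sorted (descending): 591, 591, 546, 216, 216
The 2 values of 591 occupy positions 1–2 → average rank (1+2)/2 = 1.5.
The 2 values of 216 occupy positions 4–5 → average rank (4+5)/2 = 4.5.
Mo has value 216 MPa → rank 4.5.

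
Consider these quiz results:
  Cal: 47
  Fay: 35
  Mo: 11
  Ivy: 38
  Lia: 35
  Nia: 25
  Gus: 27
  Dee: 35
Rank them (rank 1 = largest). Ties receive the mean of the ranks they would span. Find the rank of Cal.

1

Sorted (descending): 47, 38, 35, 35, 35, 27, 25, 11
The 3 values of 35 occupy positions 3–5 → average rank 4.
Cal has value 47 → rank 1.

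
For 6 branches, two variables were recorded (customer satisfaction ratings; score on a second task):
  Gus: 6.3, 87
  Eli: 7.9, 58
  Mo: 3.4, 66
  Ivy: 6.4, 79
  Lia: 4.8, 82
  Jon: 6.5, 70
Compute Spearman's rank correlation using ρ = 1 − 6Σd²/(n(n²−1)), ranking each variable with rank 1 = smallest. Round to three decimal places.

Ranks of variable 1: 3, 6, 1, 4, 2, 5
Ranks of variable 2: 6, 1, 2, 4, 5, 3
d = r₁ − r₂: -3, 5, -1, 0, -3, 2
d²: 9, 25, 1, 0, 9, 4; Σd² = 48
ρ = 1 − 6·48/(6·35) = 1 − 288/210 = -0.371

-0.371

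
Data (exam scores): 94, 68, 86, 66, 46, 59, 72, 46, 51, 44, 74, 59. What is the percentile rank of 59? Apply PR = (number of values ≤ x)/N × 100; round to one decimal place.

N = 12.
Strictly below 59: 4. Equal to 59: 2.
PR = 6/12 × 100 = 50.0

50.0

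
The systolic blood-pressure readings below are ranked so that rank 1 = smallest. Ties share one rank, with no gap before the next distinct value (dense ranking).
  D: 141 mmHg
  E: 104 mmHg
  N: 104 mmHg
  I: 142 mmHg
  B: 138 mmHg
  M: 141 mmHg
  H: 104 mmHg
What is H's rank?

Sorted (ascending): 104, 104, 104, 138, 141, 141, 142
The 3 values of 104 share dense rank 1.
The 2 values of 141 share dense rank 3.
Remaining distinct values take the next consecutive integers.
H has value 104 mmHg → rank 1.

1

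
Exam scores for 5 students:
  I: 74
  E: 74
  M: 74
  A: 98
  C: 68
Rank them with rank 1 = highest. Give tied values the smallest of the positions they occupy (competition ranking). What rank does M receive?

Sorted (descending): 98, 74, 74, 74, 68
The 3 values of 74 occupy positions 2–4 → each gets rank 2.
M has value 74 → rank 2.

2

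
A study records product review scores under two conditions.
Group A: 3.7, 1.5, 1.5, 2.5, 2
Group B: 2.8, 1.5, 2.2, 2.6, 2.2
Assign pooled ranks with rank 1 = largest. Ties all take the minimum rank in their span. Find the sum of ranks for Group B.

23

Sorted (descending): 3.7, 2.8, 2.6, 2.5, 2.2, 2.2, 2, 1.5, 1.5, 1.5
The 2 values of 2.2 occupy positions 5–6 → each gets rank 5.
The 3 values of 1.5 occupy positions 8–10 → each gets rank 8.
Group B values → pooled ranks: 2.8→2, 1.5→8, 2.2→5, 2.6→3, 2.2→5
Rank sum = 2 + 8 + 5 + 3 + 5 = 23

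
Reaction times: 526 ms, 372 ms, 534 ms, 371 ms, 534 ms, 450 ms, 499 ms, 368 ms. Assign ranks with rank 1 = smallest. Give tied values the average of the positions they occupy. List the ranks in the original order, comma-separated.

6, 3, 7.5, 2, 7.5, 4, 5, 1

Sorted (ascending): 368, 371, 372, 450, 499, 526, 534, 534
The 2 values of 534 occupy positions 7–8 → average rank (7+8)/2 = 7.5.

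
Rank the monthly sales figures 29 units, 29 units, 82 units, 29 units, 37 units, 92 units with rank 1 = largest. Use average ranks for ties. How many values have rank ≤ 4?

3

Sorted (descending): 92, 82, 37, 29, 29, 29
The 3 values of 29 occupy positions 4–6 → average rank 5.
Ranks ≤ 4: {1, 2, 3} → 3 values.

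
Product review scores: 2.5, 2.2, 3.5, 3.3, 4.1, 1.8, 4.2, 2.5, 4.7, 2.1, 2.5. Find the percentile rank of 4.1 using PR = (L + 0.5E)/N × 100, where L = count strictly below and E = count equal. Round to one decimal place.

N = 11.
Strictly below 4.1: 8. Equal to 4.1: 1.
PR = (8 + 0.5·1)/11 × 100 = 77.3

77.3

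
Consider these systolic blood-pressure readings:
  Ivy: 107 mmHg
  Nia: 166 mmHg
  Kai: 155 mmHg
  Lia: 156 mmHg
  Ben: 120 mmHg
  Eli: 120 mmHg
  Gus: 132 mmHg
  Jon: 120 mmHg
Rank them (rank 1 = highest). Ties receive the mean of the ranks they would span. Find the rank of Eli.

Sorted (descending): 166, 156, 155, 132, 120, 120, 120, 107
The 3 values of 120 occupy positions 5–7 → average rank 6.
Eli has value 120 mmHg → rank 6.

6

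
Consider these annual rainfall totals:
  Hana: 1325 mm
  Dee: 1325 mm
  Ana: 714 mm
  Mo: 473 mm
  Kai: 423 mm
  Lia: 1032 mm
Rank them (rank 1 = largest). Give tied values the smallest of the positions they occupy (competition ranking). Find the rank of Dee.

1

Sorted (descending): 1325, 1325, 1032, 714, 473, 423
The 2 values of 1325 occupy positions 1–2 → each gets rank 1.
Dee has value 1325 mm → rank 1.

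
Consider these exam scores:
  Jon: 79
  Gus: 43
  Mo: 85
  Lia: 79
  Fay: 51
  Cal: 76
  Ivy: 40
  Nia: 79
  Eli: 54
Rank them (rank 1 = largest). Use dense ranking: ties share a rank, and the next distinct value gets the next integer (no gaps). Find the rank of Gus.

Sorted (descending): 85, 79, 79, 79, 76, 54, 51, 43, 40
The 3 values of 79 share dense rank 2.
Remaining distinct values take the next consecutive integers.
Gus has value 43 → rank 6.

6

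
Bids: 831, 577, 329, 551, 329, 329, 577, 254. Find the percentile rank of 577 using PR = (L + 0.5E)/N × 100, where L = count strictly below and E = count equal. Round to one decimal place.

75.0

N = 8.
Strictly below 577: 5. Equal to 577: 2.
PR = (5 + 0.5·2)/8 × 100 = 75.0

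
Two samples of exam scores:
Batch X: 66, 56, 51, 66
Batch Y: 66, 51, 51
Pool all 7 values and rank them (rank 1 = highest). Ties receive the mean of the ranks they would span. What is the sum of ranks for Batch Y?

14

Sorted (descending): 66, 66, 66, 56, 51, 51, 51
The 3 values of 66 occupy positions 1–3 → average rank 2.
The 3 values of 51 occupy positions 5–7 → average rank 6.
Batch Y values → pooled ranks: 66→2, 51→6, 51→6
Rank sum = 2 + 6 + 6 = 14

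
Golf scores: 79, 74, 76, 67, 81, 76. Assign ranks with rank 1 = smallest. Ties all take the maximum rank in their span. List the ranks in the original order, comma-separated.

5, 2, 4, 1, 6, 4

Sorted (ascending): 67, 74, 76, 76, 79, 81
The 2 values of 76 occupy positions 3–4 → each gets rank 4.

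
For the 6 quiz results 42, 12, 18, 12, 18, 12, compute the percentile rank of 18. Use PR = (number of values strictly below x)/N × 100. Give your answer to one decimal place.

N = 6.
Strictly below 18: 3. Equal to 18: 2.
PR = 3/6 × 100 = 50.0

50.0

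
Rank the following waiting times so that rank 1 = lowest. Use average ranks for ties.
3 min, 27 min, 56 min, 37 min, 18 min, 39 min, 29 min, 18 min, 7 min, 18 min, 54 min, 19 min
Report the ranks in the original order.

Sorted (ascending): 3, 7, 18, 18, 18, 19, 27, 29, 37, 39, 54, 56
The 3 values of 18 occupy positions 3–5 → average rank 4.

1, 7, 12, 9, 4, 10, 8, 4, 2, 4, 11, 6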